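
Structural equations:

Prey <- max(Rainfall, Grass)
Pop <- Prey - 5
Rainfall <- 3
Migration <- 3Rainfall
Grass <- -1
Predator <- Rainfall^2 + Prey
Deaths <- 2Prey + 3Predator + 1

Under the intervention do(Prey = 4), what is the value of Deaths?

do(Prey=4) replaces the equation Prey <- max(Rainfall, Grass) with the constant Prey = 4.
Predator = Rainfall^2 + Prey  [with Rainfall=3, Prey=4]  = 13
Deaths = 2Prey + 3Predator + 1  [with Prey=4, Predator=13]  = 48

48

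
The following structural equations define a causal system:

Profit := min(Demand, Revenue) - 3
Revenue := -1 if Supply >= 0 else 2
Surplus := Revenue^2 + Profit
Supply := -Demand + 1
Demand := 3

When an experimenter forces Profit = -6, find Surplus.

-2

Intervening sets Profit = -6 and removes its equation (Profit := min(Demand, Revenue) - 3).
Supply = -Demand + 1  [with Demand=3]  = -2
Revenue = -1 if Supply >= 0 else 2  [with Supply=-2]  = 2
Surplus = Revenue^2 + Profit  [with Revenue=2, Profit=-6]  = -2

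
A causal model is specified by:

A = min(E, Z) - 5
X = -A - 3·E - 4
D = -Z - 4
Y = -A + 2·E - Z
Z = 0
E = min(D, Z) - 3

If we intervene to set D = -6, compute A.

-14

Under do(D=-6), the mechanism D = -Z - 4 is discarded; D is fixed at -6.
E = min(D, Z) - 3  [with D=-6, Z=0]  = -9
A = min(E, Z) - 5  [with E=-9, Z=0]  = -14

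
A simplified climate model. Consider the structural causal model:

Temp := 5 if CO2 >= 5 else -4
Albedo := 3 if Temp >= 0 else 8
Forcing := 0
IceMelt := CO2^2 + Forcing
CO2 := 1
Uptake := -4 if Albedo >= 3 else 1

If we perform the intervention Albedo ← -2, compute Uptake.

The intervention breaks the incoming arrows to Albedo: Albedo := 3 if Temp >= 0 else 8 no longer applies, and Albedo = -2.
Uptake = -4 if Albedo >= 3 else 1  [with Albedo=-2]  = 1

1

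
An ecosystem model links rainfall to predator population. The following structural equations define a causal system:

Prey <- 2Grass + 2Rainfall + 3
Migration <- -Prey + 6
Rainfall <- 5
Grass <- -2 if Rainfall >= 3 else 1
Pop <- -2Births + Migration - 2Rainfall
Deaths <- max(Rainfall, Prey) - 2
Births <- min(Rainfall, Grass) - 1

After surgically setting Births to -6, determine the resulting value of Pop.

-1

The intervention breaks the incoming arrows to Births: Births <- min(Rainfall, Grass) - 1 no longer applies, and Births = -6.
Grass = -2 if Rainfall >= 3 else 1  [with Rainfall=5]  = -2
Prey = 2Grass + 2Rainfall + 3  [with Grass=-2, Rainfall=5]  = 9
Migration = -Prey + 6  [with Prey=9]  = -3
Pop = -2Births + Migration - 2Rainfall  [with Births=-6, Migration=-3, Rainfall=5]  = -1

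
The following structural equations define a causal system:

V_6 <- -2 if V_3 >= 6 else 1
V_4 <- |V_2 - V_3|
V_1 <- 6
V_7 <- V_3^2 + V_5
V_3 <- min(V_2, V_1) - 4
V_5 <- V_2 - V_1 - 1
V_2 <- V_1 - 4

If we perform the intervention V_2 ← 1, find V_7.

Under do(V_2=1), the mechanism V_2 <- V_1 - 4 is discarded; V_2 is fixed at 1.
V_3 = min(V_2, V_1) - 4  [with V_2=1, V_1=6]  = -3
V_5 = V_2 - V_1 - 1  [with V_2=1, V_1=6]  = -6
V_7 = V_3^2 + V_5  [with V_3=-3, V_5=-6]  = 3

3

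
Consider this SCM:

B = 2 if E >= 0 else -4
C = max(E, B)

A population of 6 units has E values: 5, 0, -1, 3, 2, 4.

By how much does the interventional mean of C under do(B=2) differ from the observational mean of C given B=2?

-0.2

Under do(B=2), B's equation is replaced by B=2 for every unit. Per-unit C: 5, 2, 2, 3, 2, 4. Mean = 3.
Observing B=2 restricts to units where B's equation naturally yields 2: E ∈ {5, 0, 3, 2, 4}. In that subpopulation C = 5, 2, 3, 2, 4, mean 3.2.
Difference = 3 − 3.2 = -0.2.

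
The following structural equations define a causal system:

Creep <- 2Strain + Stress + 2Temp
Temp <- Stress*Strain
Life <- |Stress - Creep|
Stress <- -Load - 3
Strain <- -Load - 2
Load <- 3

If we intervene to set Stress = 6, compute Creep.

do(Stress=6) replaces the equation Stress <- -Load - 3 with the constant Stress = 6.
Strain = -Load - 2  [with Load=3]  = -5
Temp = Stress*Strain  [with Stress=6, Strain=-5]  = -30
Creep = 2Strain + Stress + 2Temp  [with Strain=-5, Stress=6, Temp=-30]  = -64

-64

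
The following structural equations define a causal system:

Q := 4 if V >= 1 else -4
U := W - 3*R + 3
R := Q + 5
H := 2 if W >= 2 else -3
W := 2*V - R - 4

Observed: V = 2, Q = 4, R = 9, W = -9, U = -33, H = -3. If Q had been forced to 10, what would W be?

-15

Under do(Q=10), the mechanism Q := 4 if V >= 1 else -4 is discarded; Q is fixed at 10.
R = Q + 5  [with Q=10]  = 15
W = 2*V - R - 4  [with V=2, R=15]  = -15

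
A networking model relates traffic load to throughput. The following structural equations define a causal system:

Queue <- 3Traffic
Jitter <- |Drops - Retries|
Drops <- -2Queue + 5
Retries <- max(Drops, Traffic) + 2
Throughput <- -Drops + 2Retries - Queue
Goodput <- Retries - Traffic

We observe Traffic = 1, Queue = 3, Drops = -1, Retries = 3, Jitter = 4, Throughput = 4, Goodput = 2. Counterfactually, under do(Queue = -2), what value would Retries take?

Under do(Queue=-2), the mechanism Queue <- 3Traffic is discarded; Queue is fixed at -2.
Drops = -2Queue + 5  [with Queue=-2]  = 9
Retries = max(Drops, Traffic) + 2  [with Drops=9, Traffic=1]  = 11

11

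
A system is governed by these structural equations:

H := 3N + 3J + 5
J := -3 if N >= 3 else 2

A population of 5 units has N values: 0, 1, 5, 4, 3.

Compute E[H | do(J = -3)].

3.8

Under do(J=-3), J's equation is replaced by J=-3 for every unit. Per-unit H: -4, -1, 11, 8, 5. Mean = 3.8.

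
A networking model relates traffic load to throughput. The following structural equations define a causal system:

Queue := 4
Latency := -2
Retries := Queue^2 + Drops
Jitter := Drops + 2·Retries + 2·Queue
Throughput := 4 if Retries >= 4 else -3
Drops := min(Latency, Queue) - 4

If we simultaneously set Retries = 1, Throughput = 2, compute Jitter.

4

Setting Retries = 1, Throughput = 2 by intervention discards those variables' equations.
Drops = min(Latency, Queue) - 4  [with Latency=-2, Queue=4]  = -6
Jitter = Drops + 2·Retries + 2·Queue  [with Drops=-6, Retries=1, Queue=4]  = 4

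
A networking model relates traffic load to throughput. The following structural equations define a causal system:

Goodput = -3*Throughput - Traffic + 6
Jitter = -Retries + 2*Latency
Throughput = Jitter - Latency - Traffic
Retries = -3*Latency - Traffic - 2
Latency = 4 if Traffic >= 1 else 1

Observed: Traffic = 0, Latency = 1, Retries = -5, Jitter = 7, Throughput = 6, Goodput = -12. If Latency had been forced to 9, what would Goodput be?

-108

Under do(Latency=9), the mechanism Latency = 4 if Traffic >= 1 else 1 is discarded; Latency is fixed at 9.
Retries = -3*Latency - Traffic - 2  [with Latency=9, Traffic=0]  = -29
Jitter = -Retries + 2*Latency  [with Retries=-29, Latency=9]  = 47
Throughput = Jitter - Latency - Traffic  [with Jitter=47, Latency=9, Traffic=0]  = 38
Goodput = -3*Throughput - Traffic + 6  [with Throughput=38, Traffic=0]  = -108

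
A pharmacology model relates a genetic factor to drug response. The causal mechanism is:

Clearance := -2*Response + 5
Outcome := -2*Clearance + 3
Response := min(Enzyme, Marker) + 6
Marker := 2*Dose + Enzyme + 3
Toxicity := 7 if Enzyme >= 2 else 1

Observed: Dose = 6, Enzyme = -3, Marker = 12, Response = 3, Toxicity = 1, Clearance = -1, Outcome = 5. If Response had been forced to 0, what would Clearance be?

Under do(Response=0), the mechanism Response := min(Enzyme, Marker) + 6 is discarded; Response is fixed at 0.
Clearance = -2*Response + 5  [with Response=0]  = 5

5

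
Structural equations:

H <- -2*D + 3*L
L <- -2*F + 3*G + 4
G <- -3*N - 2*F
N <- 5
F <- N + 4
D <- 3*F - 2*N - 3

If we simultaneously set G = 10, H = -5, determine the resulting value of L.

The joint intervention fixes G = 10, H = -5, removing each variable's own equation.
F = N + 4  [with N=5]  = 9
L = -2*F + 3*G + 4  [with F=9, G=10]  = 16

16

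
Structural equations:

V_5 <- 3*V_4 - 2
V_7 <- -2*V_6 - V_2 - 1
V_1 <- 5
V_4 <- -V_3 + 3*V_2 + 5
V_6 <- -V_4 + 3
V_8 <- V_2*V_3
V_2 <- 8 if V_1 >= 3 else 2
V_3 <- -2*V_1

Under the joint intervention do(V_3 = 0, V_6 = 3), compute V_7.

Under do(V_3 = 0, V_6 = 3), each intervened variable's structural equation is replaced by its fixed value.
V_2 = 8 if V_1 >= 3 else 2  [with V_1=5]  = 8
V_7 = -2*V_6 - V_2 - 1  [with V_6=3, V_2=8]  = -15

-15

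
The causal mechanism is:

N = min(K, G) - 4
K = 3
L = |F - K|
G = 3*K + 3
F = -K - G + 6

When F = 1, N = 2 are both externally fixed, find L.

2

Setting F = 1, N = 2 by intervention discards those variables' equations.
L = |F - K|  [with F=1, K=3]  = 2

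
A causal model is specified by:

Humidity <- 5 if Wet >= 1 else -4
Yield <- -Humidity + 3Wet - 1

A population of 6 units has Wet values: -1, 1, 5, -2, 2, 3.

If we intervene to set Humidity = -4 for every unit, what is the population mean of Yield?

7

The intervention sets Humidity=-4 in all 6 units regardless of Wet. Recomputing Yield per unit gives 0, 6, 18, -3, 9, 12; average 7.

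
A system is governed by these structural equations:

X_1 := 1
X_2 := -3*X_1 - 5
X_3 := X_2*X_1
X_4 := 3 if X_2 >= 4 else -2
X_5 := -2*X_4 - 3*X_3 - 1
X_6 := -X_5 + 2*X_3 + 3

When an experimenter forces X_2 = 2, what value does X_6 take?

10

Under do(X_2=2), the mechanism X_2 := -3*X_1 - 5 is discarded; X_2 is fixed at 2.
X_3 = X_2*X_1  [with X_2=2, X_1=1]  = 2
X_4 = 3 if X_2 >= 4 else -2  [with X_2=2]  = -2
X_5 = -2*X_4 - 3*X_3 - 1  [with X_4=-2, X_3=2]  = -3
X_6 = -X_5 + 2*X_3 + 3  [with X_5=-3, X_3=2]  = 10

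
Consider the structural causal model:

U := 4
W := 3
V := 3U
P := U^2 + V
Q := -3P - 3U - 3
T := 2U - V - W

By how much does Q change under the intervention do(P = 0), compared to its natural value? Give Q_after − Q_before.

84

Intervening sets P = 0 and removes its equation (P := U^2 + V).
Q = -3P - 3U - 3  [with P=0, U=4]  = -15
Without intervention: V = 3U  [with U=4]  = 12; P = U^2 + V  [with U=4, V=12]  = 28; Q = -3P - 3U - 3  [with P=28, U=4]  = -99.
Change = -15 − (-99) = 84.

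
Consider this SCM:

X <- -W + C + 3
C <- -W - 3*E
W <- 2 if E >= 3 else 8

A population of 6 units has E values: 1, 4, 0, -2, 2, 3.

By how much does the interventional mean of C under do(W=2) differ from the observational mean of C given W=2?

The intervention sets W=2 in all 6 units regardless of E. Recomputing C per unit gives -5, -14, -2, 4, -8, -11; average -6.
Observing W=2 restricts to units where W's equation naturally yields 2: E ∈ {4, 3}. In that subpopulation C = -14, -11, mean -12.5.
Difference = -6 − (-12.5) = 6.5.

6.5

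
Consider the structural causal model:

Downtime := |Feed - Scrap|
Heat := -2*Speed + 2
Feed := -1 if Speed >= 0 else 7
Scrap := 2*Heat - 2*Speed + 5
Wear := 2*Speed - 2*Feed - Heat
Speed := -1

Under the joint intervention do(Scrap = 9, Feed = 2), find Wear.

-10

Setting Scrap = 9, Feed = 2 by intervention discards those variables' equations.
Heat = -2*Speed + 2  [with Speed=-1]  = 4
Wear = 2*Speed - 2*Feed - Heat  [with Speed=-1, Feed=2, Heat=4]  = -10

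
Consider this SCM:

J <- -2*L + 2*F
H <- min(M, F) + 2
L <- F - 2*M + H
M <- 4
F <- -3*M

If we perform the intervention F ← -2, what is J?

do(F=-2) replaces the equation F <- -3*M with the constant F = -2.
H = min(M, F) + 2  [with M=4, F=-2]  = 0
L = F - 2*M + H  [with F=-2, M=4, H=0]  = -10
J = -2*L + 2*F  [with L=-10, F=-2]  = 16

16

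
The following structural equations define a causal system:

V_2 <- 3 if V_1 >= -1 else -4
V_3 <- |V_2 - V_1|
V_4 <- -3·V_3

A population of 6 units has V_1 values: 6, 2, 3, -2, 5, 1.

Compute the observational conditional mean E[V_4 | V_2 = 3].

Conditioning on V_2=3 selects the 5 unit(s) with V_1 ∈ {6, 2, 3, 5, 1}. Their V_4 values: -9, -3, 0, -6, -6. Mean = -4.8.

-4.8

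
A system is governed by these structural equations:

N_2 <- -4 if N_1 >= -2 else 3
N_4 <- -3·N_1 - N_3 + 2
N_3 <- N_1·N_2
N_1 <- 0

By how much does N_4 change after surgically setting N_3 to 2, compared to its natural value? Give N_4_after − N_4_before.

-2

The intervention breaks the incoming arrows to N_3: N_3 <- N_1·N_2 no longer applies, and N_3 = 2.
N_4 = -3·N_1 - N_3 + 2  [with N_1=0, N_3=2]  = 0
Without intervention: N_2 = -4 if N_1 >= -2 else 3  [with N_1=0]  = -4; N_3 = N_1·N_2  [with N_1=0, N_2=-4]  = 0; N_4 = -3·N_1 - N_3 + 2  [with N_1=0, N_3=0]  = 2.
Change = 0 − 2 = -2.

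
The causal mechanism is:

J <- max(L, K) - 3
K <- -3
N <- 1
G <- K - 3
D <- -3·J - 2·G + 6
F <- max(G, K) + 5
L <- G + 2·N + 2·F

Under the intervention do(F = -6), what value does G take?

Under do(F=-6), the mechanism F <- max(G, K) + 5 is discarded; F is fixed at -6.
Since G is not a descendant of the intervened variable, it is unaffected.
G = K - 3  [with K=-3]  = -6

-6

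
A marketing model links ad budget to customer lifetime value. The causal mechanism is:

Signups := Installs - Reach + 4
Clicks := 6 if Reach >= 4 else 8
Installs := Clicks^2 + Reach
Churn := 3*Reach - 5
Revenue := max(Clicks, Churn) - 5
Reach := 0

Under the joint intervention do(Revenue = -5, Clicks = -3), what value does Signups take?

Under do(Revenue = -5, Clicks = -3), each intervened variable's structural equation is replaced by its fixed value.
Installs = Clicks^2 + Reach  [with Clicks=-3, Reach=0]  = 9
Signups = Installs - Reach + 4  [with Installs=9, Reach=0]  = 13

13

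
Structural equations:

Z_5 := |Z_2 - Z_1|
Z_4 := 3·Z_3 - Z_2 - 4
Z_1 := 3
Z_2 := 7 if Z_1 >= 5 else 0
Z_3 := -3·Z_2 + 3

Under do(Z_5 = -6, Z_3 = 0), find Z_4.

-4

Under do(Z_5 = -6, Z_3 = 0), each intervened variable's structural equation is replaced by its fixed value.
Z_2 = 7 if Z_1 >= 5 else 0  [with Z_1=3]  = 0
Z_4 = 3·Z_3 - Z_2 - 4  [with Z_3=0, Z_2=0]  = -4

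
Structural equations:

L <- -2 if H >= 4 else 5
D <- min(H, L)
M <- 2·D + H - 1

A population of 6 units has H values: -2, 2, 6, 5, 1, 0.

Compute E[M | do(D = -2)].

-3

The intervention sets D=-2 in all 6 units regardless of H. Recomputing M per unit gives -7, -3, 1, 0, -4, -5; average -3.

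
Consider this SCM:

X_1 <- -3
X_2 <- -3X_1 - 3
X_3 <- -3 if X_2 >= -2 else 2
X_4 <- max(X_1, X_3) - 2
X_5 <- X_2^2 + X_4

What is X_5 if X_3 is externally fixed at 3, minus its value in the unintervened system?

6

do(X_3=3) replaces the equation X_3 <- -3 if X_2 >= -2 else 2 with the constant X_3 = 3.
X_2 = -3X_1 - 3  [with X_1=-3]  = 6
X_4 = max(X_1, X_3) - 2  [with X_1=-3, X_3=3]  = 1
X_5 = X_2^2 + X_4  [with X_2=6, X_4=1]  = 37
Without intervention: X_2 = -3X_1 - 3  [with X_1=-3]  = 6; X_3 = -3 if X_2 >= -2 else 2  [with X_2=6]  = -3; X_4 = max(X_1, X_3) - 2  [with X_1=-3, X_3=-3]  = -5; X_5 = X_2^2 + X_4  [with X_2=6, X_4=-5]  = 31.
Change = 37 − 31 = 6.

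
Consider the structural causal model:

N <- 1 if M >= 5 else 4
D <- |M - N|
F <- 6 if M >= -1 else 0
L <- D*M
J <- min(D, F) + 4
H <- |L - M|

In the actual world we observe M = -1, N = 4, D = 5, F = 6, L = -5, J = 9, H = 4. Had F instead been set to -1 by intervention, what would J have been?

3

Under do(F=-1), the mechanism F <- 6 if M >= -1 else 0 is discarded; F is fixed at -1.
N = 1 if M >= 5 else 4  [with M=-1]  = 4
D = |M - N|  [with M=-1, N=4]  = 5
J = min(D, F) + 4  [with D=5, F=-1]  = 3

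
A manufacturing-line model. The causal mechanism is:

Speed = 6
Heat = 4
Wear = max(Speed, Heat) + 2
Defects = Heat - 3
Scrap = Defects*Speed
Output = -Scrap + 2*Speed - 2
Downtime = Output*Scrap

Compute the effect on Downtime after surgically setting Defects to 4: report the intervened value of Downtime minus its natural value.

The intervention breaks the incoming arrows to Defects: Defects = Heat - 3 no longer applies, and Defects = 4.
Scrap = Defects*Speed  [with Defects=4, Speed=6]  = 24
Output = -Scrap + 2*Speed - 2  [with Scrap=24, Speed=6]  = -14
Downtime = Output*Scrap  [with Output=-14, Scrap=24]  = -336
Without intervention: Defects = Heat - 3  [with Heat=4]  = 1; Scrap = Defects*Speed  [with Defects=1, Speed=6]  = 6; Output = -Scrap + 2*Speed - 2  [with Scrap=6, Speed=6]  = 4; Downtime = Output*Scrap  [with Output=4, Scrap=6]  = 24.
Change = -336 − 24 = -360.

-360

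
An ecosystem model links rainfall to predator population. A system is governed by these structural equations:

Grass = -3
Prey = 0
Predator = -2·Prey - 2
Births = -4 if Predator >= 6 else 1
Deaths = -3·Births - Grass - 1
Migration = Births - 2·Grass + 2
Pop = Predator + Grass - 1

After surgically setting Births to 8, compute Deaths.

Intervening sets Births = 8 and removes its equation (Births = -4 if Predator >= 6 else 1).
Deaths = -3·Births - Grass - 1  [with Births=8, Grass=-3]  = -22

-22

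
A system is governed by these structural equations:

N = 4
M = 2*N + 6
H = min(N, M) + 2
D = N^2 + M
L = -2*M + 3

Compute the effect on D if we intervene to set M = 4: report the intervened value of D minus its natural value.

-10

do(M=4) replaces the equation M = 2*N + 6 with the constant M = 4.
D = N^2 + M  [with N=4, M=4]  = 20
Without intervention: M = 2*N + 6  [with N=4]  = 14; D = N^2 + M  [with N=4, M=14]  = 30.
Change = 20 − 30 = -10.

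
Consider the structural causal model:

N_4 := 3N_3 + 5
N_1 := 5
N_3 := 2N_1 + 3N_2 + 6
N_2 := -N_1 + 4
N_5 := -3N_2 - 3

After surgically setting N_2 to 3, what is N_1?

5

Under do(N_2=3), the mechanism N_2 := -N_1 + 4 is discarded; N_2 is fixed at 3.
N_1 is not downstream of the intervention, so its value is determined by the original equations.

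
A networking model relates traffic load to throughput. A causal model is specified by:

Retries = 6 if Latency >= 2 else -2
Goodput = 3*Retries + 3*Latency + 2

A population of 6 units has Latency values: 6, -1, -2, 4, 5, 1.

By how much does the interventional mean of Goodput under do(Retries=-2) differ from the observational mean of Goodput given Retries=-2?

do(Retries=-2) breaks Retries's dependence on Latency. With Retries=-2 fixed, Goodput across the units is 14, -7, -10, 8, 11, -1, mean 2.5.
Conditioning on Retries=-2 selects the 3 unit(s) with Latency ∈ {-1, -2, 1}. Their Goodput values: -7, -10, -1. Mean = -6.
Difference = 2.5 − (-6) = 8.5.

8.5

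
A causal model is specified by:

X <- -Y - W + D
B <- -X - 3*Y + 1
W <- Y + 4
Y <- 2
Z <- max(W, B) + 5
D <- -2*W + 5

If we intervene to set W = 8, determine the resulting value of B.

do(W=8) replaces the equation W <- Y + 4 with the constant W = 8.
D = -2*W + 5  [with W=8]  = -11
X = -Y - W + D  [with Y=2, W=8, D=-11]  = -21
B = -X - 3*Y + 1  [with X=-21, Y=2]  = 16

16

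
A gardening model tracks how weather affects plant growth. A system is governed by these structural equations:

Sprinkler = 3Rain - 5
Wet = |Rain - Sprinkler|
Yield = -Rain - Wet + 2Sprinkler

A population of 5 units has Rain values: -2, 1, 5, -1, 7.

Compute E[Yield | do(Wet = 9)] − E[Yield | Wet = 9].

The intervention sets Wet=9 in all 5 units regardless of Rain. Recomputing Yield per unit gives -29, -14, 6, -24, 16; average -9.
Observing Wet=9 restricts to units where Wet's equation naturally yields 9: Rain ∈ {-2, 7}. In that subpopulation Yield = -29, 16, mean -6.5.
Difference = -9 − (-6.5) = -2.5.

-2.5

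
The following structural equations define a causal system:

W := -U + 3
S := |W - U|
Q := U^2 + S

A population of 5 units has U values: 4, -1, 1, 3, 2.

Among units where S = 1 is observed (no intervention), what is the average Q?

Conditioning on S=1 selects the 2 unit(s) with U ∈ {1, 2}. Their Q values: 2, 5. Mean = 3.5.

3.5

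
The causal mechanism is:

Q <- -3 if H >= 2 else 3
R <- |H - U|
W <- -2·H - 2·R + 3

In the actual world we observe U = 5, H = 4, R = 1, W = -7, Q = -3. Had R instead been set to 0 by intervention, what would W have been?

The intervention breaks the incoming arrows to R: R <- |H - U| no longer applies, and R = 0.
W = -2·H - 2·R + 3  [with H=4, R=0]  = -5

-5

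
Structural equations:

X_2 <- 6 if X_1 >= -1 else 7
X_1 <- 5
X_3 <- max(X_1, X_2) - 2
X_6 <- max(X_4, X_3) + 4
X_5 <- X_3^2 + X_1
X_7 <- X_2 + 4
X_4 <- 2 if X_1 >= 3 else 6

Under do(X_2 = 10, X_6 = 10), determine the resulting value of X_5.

Setting X_2 = 10, X_6 = 10 by intervention discards those variables' equations.
X_3 = max(X_1, X_2) - 2  [with X_1=5, X_2=10]  = 8
X_5 = X_3^2 + X_1  [with X_3=8, X_1=5]  = 69

69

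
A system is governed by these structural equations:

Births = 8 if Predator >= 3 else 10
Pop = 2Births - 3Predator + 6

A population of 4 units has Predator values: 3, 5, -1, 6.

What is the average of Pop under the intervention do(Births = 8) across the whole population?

12.25

do(Births=8) breaks Births's dependence on Predator. With Births=8 fixed, Pop across the units is 13, 7, 25, 4, mean 12.25.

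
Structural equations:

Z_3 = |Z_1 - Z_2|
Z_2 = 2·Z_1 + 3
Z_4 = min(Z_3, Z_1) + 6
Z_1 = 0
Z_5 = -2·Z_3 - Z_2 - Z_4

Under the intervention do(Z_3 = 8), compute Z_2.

Under do(Z_3=8), the mechanism Z_3 = |Z_1 - Z_2| is discarded; Z_3 is fixed at 8.
Since Z_2 is not a descendant of the intervened variable, it is unaffected.
Z_2 = 2·Z_1 + 3  [with Z_1=0]  = 3

3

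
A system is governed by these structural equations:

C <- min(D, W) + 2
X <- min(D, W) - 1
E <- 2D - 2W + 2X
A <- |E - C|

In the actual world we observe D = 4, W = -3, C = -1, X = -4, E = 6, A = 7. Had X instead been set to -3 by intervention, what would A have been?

Under do(X=-3), the mechanism X <- min(D, W) - 1 is discarded; X is fixed at -3.
C = min(D, W) + 2  [with D=4, W=-3]  = -1
E = 2D - 2W + 2X  [with D=4, W=-3, X=-3]  = 8
A = |E - C|  [with E=8, C=-1]  = 9

9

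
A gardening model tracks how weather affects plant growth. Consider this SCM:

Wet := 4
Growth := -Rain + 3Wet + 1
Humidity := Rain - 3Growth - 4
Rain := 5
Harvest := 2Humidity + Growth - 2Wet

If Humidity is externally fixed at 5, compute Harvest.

10

Intervening sets Humidity = 5 and removes its equation (Humidity := Rain - 3Growth - 4).
Growth = -Rain + 3Wet + 1  [with Rain=5, Wet=4]  = 8
Harvest = 2Humidity + Growth - 2Wet  [with Humidity=5, Growth=8, Wet=4]  = 10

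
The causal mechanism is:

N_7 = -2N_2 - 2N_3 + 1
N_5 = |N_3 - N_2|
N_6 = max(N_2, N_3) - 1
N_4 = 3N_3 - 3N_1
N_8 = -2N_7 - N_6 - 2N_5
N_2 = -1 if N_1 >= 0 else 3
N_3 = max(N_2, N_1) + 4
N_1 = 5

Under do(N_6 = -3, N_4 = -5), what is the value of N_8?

Under do(N_6 = -3, N_4 = -5), each intervened variable's structural equation is replaced by its fixed value.
N_2 = -1 if N_1 >= 0 else 3  [with N_1=5]  = -1
N_3 = max(N_2, N_1) + 4  [with N_2=-1, N_1=5]  = 9
N_5 = |N_3 - N_2|  [with N_3=9, N_2=-1]  = 10
N_7 = -2N_2 - 2N_3 + 1  [with N_2=-1, N_3=9]  = -15
N_8 = -2N_7 - N_6 - 2N_5  [with N_7=-15, N_6=-3, N_5=10]  = 13

13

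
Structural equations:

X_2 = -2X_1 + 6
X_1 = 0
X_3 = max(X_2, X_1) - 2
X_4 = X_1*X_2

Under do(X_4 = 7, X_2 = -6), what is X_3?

-2

Setting X_4 = 7, X_2 = -6 by intervention discards those variables' equations.
X_3 = max(X_2, X_1) - 2  [with X_2=-6, X_1=0]  = -2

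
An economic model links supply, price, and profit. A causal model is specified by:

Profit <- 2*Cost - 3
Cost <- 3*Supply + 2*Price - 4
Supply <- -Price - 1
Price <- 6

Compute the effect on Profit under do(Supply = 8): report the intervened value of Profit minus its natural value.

Under do(Supply=8), the mechanism Supply <- -Price - 1 is discarded; Supply is fixed at 8.
Cost = 3*Supply + 2*Price - 4  [with Supply=8, Price=6]  = 32
Profit = 2*Cost - 3  [with Cost=32]  = 61
Without intervention: Supply = -Price - 1  [with Price=6]  = -7; Cost = 3*Supply + 2*Price - 4  [with Supply=-7, Price=6]  = -13; Profit = 2*Cost - 3  [with Cost=-13]  = -29.
Change = 61 − (-29) = 90.

90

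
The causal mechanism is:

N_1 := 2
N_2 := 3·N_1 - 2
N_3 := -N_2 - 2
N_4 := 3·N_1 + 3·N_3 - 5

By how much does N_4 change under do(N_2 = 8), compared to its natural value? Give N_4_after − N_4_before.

Under do(N_2=8), the mechanism N_2 := 3·N_1 - 2 is discarded; N_2 is fixed at 8.
N_3 = -N_2 - 2  [with N_2=8]  = -10
N_4 = 3·N_1 + 3·N_3 - 5  [with N_1=2, N_3=-10]  = -29
Without intervention: N_2 = 3·N_1 - 2  [with N_1=2]  = 4; N_3 = -N_2 - 2  [with N_2=4]  = -6; N_4 = 3·N_1 + 3·N_3 - 5  [with N_1=2, N_3=-6]  = -17.
Change = -29 − (-17) = -12.

-12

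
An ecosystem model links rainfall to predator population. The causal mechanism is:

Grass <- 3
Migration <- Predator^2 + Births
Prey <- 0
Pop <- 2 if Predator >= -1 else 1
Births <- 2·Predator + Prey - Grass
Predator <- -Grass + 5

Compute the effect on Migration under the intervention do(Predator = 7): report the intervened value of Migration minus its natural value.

do(Predator=7) replaces the equation Predator <- -Grass + 5 with the constant Predator = 7.
Births = 2·Predator + Prey - Grass  [with Predator=7, Prey=0, Grass=3]  = 11
Migration = Predator^2 + Births  [with Predator=7, Births=11]  = 60
Without intervention: Predator = -Grass + 5  [with Grass=3]  = 2; Births = 2·Predator + Prey - Grass  [with Predator=2, Prey=0, Grass=3]  = 1; Migration = Predator^2 + Births  [with Predator=2, Births=1]  = 5.
Change = 60 − 5 = 55.

55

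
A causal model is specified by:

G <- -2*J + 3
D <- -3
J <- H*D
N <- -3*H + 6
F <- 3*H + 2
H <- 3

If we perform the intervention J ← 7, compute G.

The intervention breaks the incoming arrows to J: J <- H*D no longer applies, and J = 7.
G = -2*J + 3  [with J=7]  = -11

-11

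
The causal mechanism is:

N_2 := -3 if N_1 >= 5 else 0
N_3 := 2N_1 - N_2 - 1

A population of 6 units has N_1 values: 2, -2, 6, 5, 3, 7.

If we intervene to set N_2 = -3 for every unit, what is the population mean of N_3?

The intervention sets N_2=-3 in all 6 units regardless of N_1. Recomputing N_3 per unit gives 6, -2, 14, 12, 8, 16; average 9.

9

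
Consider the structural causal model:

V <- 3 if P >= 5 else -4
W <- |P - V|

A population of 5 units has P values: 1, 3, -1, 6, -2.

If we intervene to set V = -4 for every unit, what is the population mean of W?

Under do(V=-4), V's equation is replaced by V=-4 for every unit. Per-unit W: 5, 7, 3, 10, 2. Mean = 5.4.

5.4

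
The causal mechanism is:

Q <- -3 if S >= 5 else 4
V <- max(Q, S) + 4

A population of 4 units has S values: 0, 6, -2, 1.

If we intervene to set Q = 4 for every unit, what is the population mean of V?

Under do(Q=4), Q's equation is replaced by Q=4 for every unit. Per-unit V: 8, 10, 8, 8. Mean = 8.5.

8.5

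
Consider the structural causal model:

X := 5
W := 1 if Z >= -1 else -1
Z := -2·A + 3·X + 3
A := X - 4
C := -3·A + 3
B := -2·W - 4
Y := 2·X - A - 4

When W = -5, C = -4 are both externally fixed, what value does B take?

Setting W = -5, C = -4 by intervention discards those variables' equations.
B = -2·W - 4  [with W=-5]  = 6

6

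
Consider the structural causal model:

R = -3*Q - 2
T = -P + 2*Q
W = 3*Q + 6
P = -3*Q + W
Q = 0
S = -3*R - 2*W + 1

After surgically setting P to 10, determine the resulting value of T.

The intervention breaks the incoming arrows to P: P = -3*Q + W no longer applies, and P = 10.
T = -P + 2*Q  [with P=10, Q=0]  = -10

-10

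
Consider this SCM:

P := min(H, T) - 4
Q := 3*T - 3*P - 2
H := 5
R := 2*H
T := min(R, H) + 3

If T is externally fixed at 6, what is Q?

13

do(T=6) replaces the equation T := min(R, H) + 3 with the constant T = 6.
P = min(H, T) - 4  [with H=5, T=6]  = 1
Q = 3*T - 3*P - 2  [with T=6, P=1]  = 13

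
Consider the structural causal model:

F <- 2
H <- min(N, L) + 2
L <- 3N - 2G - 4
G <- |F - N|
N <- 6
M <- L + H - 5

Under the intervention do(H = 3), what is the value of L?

The intervention breaks the incoming arrows to H: H <- min(N, L) + 2 no longer applies, and H = 3.
Since L is not a descendant of the intervened variable, it is unaffected.
G = |F - N|  [with F=2, N=6]  = 4
L = 3N - 2G - 4  [with N=6, G=4]  = 6

6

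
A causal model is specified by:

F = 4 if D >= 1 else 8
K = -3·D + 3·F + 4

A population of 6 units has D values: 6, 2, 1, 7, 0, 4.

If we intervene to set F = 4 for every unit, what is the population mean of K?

Every unit gets F=4 under the intervention. K values become -2, 10, 13, -5, 16, 4; E[K|do(F=4)] = 6.

6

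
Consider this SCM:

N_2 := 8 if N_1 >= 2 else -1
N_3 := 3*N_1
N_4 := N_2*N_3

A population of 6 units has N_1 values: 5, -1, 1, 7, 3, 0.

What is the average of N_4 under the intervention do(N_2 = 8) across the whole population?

do(N_2=8) breaks N_2's dependence on N_1. With N_2=8 fixed, N_4 across the units is 120, -24, 24, 168, 72, 0, mean 60.

60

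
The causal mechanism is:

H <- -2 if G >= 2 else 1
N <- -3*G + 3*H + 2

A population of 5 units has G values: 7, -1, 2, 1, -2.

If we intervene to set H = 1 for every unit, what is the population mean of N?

0.8

do(H=1) breaks H's dependence on G. With H=1 fixed, N across the units is -16, 8, -1, 2, 11, mean 0.8.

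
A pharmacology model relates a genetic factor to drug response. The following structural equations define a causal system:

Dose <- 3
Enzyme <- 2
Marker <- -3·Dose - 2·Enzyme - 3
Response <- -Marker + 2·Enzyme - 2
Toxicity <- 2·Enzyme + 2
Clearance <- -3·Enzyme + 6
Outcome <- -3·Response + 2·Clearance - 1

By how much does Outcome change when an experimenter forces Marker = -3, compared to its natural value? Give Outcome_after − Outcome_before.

The intervention breaks the incoming arrows to Marker: Marker <- -3·Dose - 2·Enzyme - 3 no longer applies, and Marker = -3.
Response = -Marker + 2·Enzyme - 2  [with Marker=-3, Enzyme=2]  = 5
Clearance = -3·Enzyme + 6  [with Enzyme=2]  = 0
Outcome = -3·Response + 2·Clearance - 1  [with Response=5, Clearance=0]  = -16
Without intervention: Marker = -3·Dose - 2·Enzyme - 3  [with Dose=3, Enzyme=2]  = -16; Response = -Marker + 2·Enzyme - 2  [with Marker=-16, Enzyme=2]  = 18; Clearance = -3·Enzyme + 6  [with Enzyme=2]  = 0; Outcome = -3·Response + 2·Clearance - 1  [with Response=18, Clearance=0]  = -55.
Change = -16 − (-55) = 39.

39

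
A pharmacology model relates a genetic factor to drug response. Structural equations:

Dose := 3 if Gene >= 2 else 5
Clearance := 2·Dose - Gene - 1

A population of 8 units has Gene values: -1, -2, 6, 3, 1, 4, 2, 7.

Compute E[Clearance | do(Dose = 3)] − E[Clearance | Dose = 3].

do(Dose=3) breaks Dose's dependence on Gene. With Dose=3 fixed, Clearance across the units is 6, 7, -1, 2, 4, 1, 3, -2, mean 2.5.
Conditioning on Dose=3 selects the 5 unit(s) with Gene ∈ {6, 3, 4, 2, 7}. Their Clearance values: -1, 2, 1, 3, -2. Mean = 0.6.
Difference = 2.5 − 0.6 = 1.9.

1.9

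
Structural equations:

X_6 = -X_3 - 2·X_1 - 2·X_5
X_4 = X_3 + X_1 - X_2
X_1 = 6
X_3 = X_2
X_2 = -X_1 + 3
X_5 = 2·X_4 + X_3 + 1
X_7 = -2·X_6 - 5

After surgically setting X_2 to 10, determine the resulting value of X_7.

Under do(X_2=10), the mechanism X_2 = -X_1 + 3 is discarded; X_2 is fixed at 10.
X_3 = X_2  [with X_2=10]  = 10
X_4 = X_3 + X_1 - X_2  [with X_3=10, X_1=6, X_2=10]  = 6
X_5 = 2·X_4 + X_3 + 1  [with X_4=6, X_3=10]  = 23
X_6 = -X_3 - 2·X_1 - 2·X_5  [with X_3=10, X_1=6, X_5=23]  = -68
X_7 = -2·X_6 - 5  [with X_6=-68]  = 131

131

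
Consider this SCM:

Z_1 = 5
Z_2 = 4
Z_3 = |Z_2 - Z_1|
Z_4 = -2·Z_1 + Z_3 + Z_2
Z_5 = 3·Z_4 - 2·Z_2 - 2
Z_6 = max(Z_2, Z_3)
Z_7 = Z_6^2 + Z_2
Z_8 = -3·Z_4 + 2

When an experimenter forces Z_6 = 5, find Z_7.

29

Intervening sets Z_6 = 5 and removes its equation (Z_6 = max(Z_2, Z_3)).
Z_7 = Z_6^2 + Z_2  [with Z_6=5, Z_2=4]  = 29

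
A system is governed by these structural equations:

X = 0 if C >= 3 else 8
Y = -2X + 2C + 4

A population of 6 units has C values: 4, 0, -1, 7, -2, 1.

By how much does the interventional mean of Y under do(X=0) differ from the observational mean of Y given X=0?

-8

Under do(X=0), X's equation is replaced by X=0 for every unit. Per-unit Y: 12, 4, 2, 18, 0, 6. Mean = 7.
Observing X=0 restricts to units where X's equation naturally yields 0: C ∈ {4, 7}. In that subpopulation Y = 12, 18, mean 15.
Difference = 7 − 15 = -8.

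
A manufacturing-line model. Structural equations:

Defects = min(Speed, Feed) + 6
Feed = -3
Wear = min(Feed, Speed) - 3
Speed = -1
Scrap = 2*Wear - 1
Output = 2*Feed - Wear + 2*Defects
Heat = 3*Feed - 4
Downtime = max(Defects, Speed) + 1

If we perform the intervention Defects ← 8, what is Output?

16

Under do(Defects=8), the mechanism Defects = min(Speed, Feed) + 6 is discarded; Defects is fixed at 8.
Wear = min(Feed, Speed) - 3  [with Feed=-3, Speed=-1]  = -6
Output = 2*Feed - Wear + 2*Defects  [with Feed=-3, Wear=-6, Defects=8]  = 16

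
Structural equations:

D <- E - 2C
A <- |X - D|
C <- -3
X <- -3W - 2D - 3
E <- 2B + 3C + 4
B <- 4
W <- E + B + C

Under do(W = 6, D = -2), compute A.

Setting W = 6, D = -2 by intervention discards those variables' equations.
X = -3W - 2D - 3  [with W=6, D=-2]  = -17
A = |X - D|  [with X=-17, D=-2]  = 15

15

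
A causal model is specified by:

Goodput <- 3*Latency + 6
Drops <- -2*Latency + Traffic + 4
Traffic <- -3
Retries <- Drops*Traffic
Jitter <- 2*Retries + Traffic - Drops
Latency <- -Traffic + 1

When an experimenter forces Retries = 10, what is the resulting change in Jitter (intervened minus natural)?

Intervening sets Retries = 10 and removes its equation (Retries <- Drops*Traffic).
Latency = -Traffic + 1  [with Traffic=-3]  = 4
Drops = -2*Latency + Traffic + 4  [with Latency=4, Traffic=-3]  = -7
Jitter = 2*Retries + Traffic - Drops  [with Retries=10, Traffic=-3, Drops=-7]  = 24
Without intervention: Latency = -Traffic + 1  [with Traffic=-3]  = 4; Drops = -2*Latency + Traffic + 4  [with Latency=4, Traffic=-3]  = -7; Retries = Drops*Traffic  [with Drops=-7, Traffic=-3]  = 21; Jitter = 2*Retries + Traffic - Drops  [with Retries=21, Traffic=-3, Drops=-7]  = 46.
Change = 24 − 46 = -22.

-22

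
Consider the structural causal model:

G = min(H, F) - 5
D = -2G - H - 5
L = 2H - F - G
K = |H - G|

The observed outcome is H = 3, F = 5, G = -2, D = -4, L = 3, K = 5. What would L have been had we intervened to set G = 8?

do(G=8) replaces the equation G = min(H, F) - 5 with the constant G = 8.
L = 2H - F - G  [with H=3, F=5, G=8]  = -7

-7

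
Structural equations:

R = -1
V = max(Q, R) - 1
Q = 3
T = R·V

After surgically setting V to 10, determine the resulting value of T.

-10

The intervention breaks the incoming arrows to V: V = max(Q, R) - 1 no longer applies, and V = 10.
T = R·V  [with R=-1, V=10]  = -10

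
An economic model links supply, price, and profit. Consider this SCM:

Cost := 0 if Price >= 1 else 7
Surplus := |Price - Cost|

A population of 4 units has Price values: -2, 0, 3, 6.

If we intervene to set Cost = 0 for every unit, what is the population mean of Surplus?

2.75

The intervention sets Cost=0 in all 4 units regardless of Price. Recomputing Surplus per unit gives 2, 0, 3, 6; average 2.75.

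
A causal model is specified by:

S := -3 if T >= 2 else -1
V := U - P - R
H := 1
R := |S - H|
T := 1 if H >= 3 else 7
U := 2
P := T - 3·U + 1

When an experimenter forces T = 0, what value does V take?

The intervention breaks the incoming arrows to T: T := 1 if H >= 3 else 7 no longer applies, and T = 0.
P = T - 3·U + 1  [with T=0, U=2]  = -5
S = -3 if T >= 2 else -1  [with T=0]  = -1
R = |S - H|  [with S=-1, H=1]  = 2
V = U - P - R  [with U=2, P=-5, R=2]  = 5

5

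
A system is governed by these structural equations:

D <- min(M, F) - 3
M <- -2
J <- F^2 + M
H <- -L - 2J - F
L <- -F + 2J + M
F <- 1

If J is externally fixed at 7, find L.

11

The intervention breaks the incoming arrows to J: J <- F^2 + M no longer applies, and J = 7.
L = -F + 2J + M  [with F=1, J=7, M=-2]  = 11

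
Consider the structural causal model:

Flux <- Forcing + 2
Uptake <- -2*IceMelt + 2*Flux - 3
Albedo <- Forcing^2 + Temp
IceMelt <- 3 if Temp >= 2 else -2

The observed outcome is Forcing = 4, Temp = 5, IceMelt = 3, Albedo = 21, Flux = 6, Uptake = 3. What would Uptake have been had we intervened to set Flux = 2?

The intervention breaks the incoming arrows to Flux: Flux <- Forcing + 2 no longer applies, and Flux = 2.
IceMelt = 3 if Temp >= 2 else -2  [with Temp=5]  = 3
Uptake = -2*IceMelt + 2*Flux - 3  [with IceMelt=3, Flux=2]  = -5

-5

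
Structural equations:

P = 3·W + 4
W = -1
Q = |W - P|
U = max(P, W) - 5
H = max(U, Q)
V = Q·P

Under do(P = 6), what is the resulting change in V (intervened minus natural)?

40

Under do(P=6), the mechanism P = 3·W + 4 is discarded; P is fixed at 6.
Q = |W - P|  [with W=-1, P=6]  = 7
V = Q·P  [with Q=7, P=6]  = 42
Without intervention: P = 3·W + 4  [with W=-1]  = 1; Q = |W - P|  [with W=-1, P=1]  = 2; V = Q·P  [with Q=2, P=1]  = 2.
Change = 42 − 2 = 40.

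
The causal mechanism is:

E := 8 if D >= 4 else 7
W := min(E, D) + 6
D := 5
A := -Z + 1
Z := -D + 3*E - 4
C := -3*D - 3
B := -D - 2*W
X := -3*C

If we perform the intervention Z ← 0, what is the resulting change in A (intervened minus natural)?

do(Z=0) replaces the equation Z := -D + 3*E - 4 with the constant Z = 0.
A = -Z + 1  [with Z=0]  = 1
Without intervention: E = 8 if D >= 4 else 7  [with D=5]  = 8; Z = -D + 3*E - 4  [with D=5, E=8]  = 15; A = -Z + 1  [with Z=15]  = -14.
Change = 1 − (-14) = 15.

15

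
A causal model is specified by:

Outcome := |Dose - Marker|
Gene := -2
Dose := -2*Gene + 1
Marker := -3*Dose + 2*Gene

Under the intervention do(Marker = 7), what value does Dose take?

5

Under do(Marker=7), the mechanism Marker := -3*Dose + 2*Gene is discarded; Marker is fixed at 7.
Since Dose is not a descendant of the intervened variable, it is unaffected.
Dose = -2*Gene + 1  [with Gene=-2]  = 5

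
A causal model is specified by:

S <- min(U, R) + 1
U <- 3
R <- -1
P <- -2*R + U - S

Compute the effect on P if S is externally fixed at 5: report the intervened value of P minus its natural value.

The intervention breaks the incoming arrows to S: S <- min(U, R) + 1 no longer applies, and S = 5.
P = -2*R + U - S  [with R=-1, U=3, S=5]  = 0
Without intervention: S = min(U, R) + 1  [with U=3, R=-1]  = 0; P = -2*R + U - S  [with R=-1, U=3, S=0]  = 5.
Change = 0 − 5 = -5.

-5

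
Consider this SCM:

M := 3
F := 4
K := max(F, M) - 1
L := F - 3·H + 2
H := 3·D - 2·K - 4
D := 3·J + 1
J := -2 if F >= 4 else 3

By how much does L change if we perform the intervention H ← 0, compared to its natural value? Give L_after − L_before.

-75

Intervening sets H = 0 and removes its equation (H := 3·D - 2·K - 4).
L = F - 3·H + 2  [with F=4, H=0]  = 6
Without intervention: K = max(F, M) - 1  [with F=4, M=3]  = 3; J = -2 if F >= 4 else 3  [with F=4]  = -2; D = 3·J + 1  [with J=-2]  = -5; H = 3·D - 2·K - 4  [with D=-5, K=3]  = -25; L = F - 3·H + 2  [with F=4, H=-25]  = 81.
Change = 6 − 81 = -75.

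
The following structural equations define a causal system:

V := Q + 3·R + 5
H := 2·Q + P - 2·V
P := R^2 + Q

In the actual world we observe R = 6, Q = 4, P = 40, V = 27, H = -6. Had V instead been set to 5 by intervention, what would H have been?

38

Intervening sets V = 5 and removes its equation (V := Q + 3·R + 5).
P = R^2 + Q  [with R=6, Q=4]  = 40
H = 2·Q + P - 2·V  [with Q=4, P=40, V=5]  = 38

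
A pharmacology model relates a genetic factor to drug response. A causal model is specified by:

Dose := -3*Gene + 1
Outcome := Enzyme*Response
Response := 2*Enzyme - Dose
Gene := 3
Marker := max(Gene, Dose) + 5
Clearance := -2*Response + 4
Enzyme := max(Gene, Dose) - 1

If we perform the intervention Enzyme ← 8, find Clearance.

The intervention breaks the incoming arrows to Enzyme: Enzyme := max(Gene, Dose) - 1 no longer applies, and Enzyme = 8.
Dose = -3*Gene + 1  [with Gene=3]  = -8
Response = 2*Enzyme - Dose  [with Enzyme=8, Dose=-8]  = 24
Clearance = -2*Response + 4  [with Response=24]  = -44

-44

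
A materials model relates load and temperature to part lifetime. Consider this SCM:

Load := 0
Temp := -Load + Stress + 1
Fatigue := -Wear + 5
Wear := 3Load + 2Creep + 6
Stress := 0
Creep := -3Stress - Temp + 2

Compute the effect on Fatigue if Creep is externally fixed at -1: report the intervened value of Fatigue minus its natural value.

4

Under do(Creep=-1), the mechanism Creep := -3Stress - Temp + 2 is discarded; Creep is fixed at -1.
Wear = 3Load + 2Creep + 6  [with Load=0, Creep=-1]  = 4
Fatigue = -Wear + 5  [with Wear=4]  = 1
Without intervention: Temp = -Load + Stress + 1  [with Load=0, Stress=0]  = 1; Creep = -3Stress - Temp + 2  [with Stress=0, Temp=1]  = 1; Wear = 3Load + 2Creep + 6  [with Load=0, Creep=1]  = 8; Fatigue = -Wear + 5  [with Wear=8]  = -3.
Change = 1 − (-3) = 4.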